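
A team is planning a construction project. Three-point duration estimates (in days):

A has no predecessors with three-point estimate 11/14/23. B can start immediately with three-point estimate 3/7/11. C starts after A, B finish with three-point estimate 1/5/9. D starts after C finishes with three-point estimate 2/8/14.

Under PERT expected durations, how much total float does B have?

8 days

te_A = (11 + 4·14 + 23)/6 = 90/6 = 15
te_B = (3 + 4·7 + 11)/6 = 42/6 = 7
te_C = (1 + 4·5 + 9)/6 = 30/6 = 5
te_D = (2 + 4·8 + 14)/6 = 48/6 = 8

Forward pass:
ES_A = 0; EF_A = 15
ES_B = 0; EF_B = 7
ES_C = max(EF_A=15, EF_B=7) = 15; EF_C = 15+5 = 20
ES_D = 20; EF_D = 20+8 = 28
Expected project duration μ = 28 days. Critical path: A → C → D.

Backward pass:
LF_D = 28; LS_D = 28−8 = 20
LF_C = LS_D = 20; LS_C = 20−5 = 15
LF_B = LS_C = 15; LS_B = 15−7 = 8
LF_A = LS_C = 15; LS_A = 15−15 = 0
Slack_B = LS_B − ES_B = 8 − 0 = 8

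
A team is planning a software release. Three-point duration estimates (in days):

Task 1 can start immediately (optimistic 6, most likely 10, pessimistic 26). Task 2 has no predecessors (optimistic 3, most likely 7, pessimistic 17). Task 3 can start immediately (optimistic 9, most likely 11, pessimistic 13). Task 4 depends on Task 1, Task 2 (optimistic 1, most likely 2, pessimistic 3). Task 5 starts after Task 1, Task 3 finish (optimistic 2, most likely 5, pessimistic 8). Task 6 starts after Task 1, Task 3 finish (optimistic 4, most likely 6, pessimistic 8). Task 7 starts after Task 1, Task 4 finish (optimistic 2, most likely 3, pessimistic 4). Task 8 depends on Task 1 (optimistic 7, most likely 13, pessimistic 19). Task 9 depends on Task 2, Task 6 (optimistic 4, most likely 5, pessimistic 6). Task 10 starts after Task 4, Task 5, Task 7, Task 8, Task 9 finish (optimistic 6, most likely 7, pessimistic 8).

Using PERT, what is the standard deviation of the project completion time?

3.90 days

te_Task 1 = (6 + 4·10 + 26)/6 = 72/6 = 12; σ²_Task 1 = ((26−6)/6)² = 11.111
te_Task 2 = (3 + 4·7 + 17)/6 = 48/6 = 8; σ²_Task 2 = ((17−3)/6)² = 5.444
te_Task 3 = (9 + 4·11 + 13)/6 = 66/6 = 11; σ²_Task 3 = ((13−9)/6)² = 0.444
te_Task 4 = (1 + 4·2 + 3)/6 = 12/6 = 2; σ²_Task 4 = ((3−1)/6)² = 0.111
te_Task 5 = (2 + 4·5 + 8)/6 = 30/6 = 5; σ²_Task 5 = ((8−2)/6)² = 1.000
te_Task 6 = (4 + 4·6 + 8)/6 = 36/6 = 6; σ²_Task 6 = ((8−4)/6)² = 0.444
te_Task 7 = (2 + 4·3 + 4)/6 = 18/6 = 3; σ²_Task 7 = ((4−2)/6)² = 0.111
te_Task 8 = (7 + 4·13 + 19)/6 = 78/6 = 13; σ²_Task 8 = ((19−7)/6)² = 4.000
te_Task 9 = (4 + 4·5 + 6)/6 = 30/6 = 5; σ²_Task 9 = ((6−4)/6)² = 0.111
te_Task 10 = (6 + 4·7 + 8)/6 = 42/6 = 7; σ²_Task 10 = ((8−6)/6)² = 0.111

Forward pass:
ES_Task 1 = 0; EF_Task 1 = 12
ES_Task 2 = 0; EF_Task 2 = 8
ES_Task 3 = 0; EF_Task 3 = 11
ES_Task 4 = max(EF_Task 1=12, EF_Task 2=8) = 12; EF_Task 4 = 12+2 = 14
ES_Task 5 = max(EF_Task 1=12, EF_Task 3=11) = 12; EF_Task 5 = 12+5 = 17
ES_Task 6 = max(EF_Task 1=12, EF_Task 3=11) = 12; EF_Task 6 = 12+6 = 18
ES_Task 7 = max(EF_Task 1=12, EF_Task 4=14) = 14; EF_Task 7 = 14+3 = 17
ES_Task 8 = 12; EF_Task 8 = 12+13 = 25
ES_Task 9 = max(EF_Task 2=8, EF_Task 6=18) = 18; EF_Task 9 = 18+5 = 23
ES_Task 10 = max(EF_Task 4=14, EF_Task 5=17, EF_Task 7=17, EF_Task 8=25, EF_Task 9=23) = 25; EF_Task 10 = 25+7 = 32
Expected project duration μ = 32 days. Critical path: Task 1 → Task 8 → Task 10.

Variance along critical path = 11.111 + 4.000 + 0.111 = 15.222
σ = √15.222 = 3.902 days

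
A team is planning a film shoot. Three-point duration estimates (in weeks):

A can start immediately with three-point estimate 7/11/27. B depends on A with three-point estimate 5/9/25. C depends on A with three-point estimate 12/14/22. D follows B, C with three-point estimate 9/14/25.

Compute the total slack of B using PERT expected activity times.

te_A = (7 + 4·11 + 27)/6 = 78/6 = 13
te_B = (5 + 4·9 + 25)/6 = 66/6 = 11
te_C = (12 + 4·14 + 22)/6 = 90/6 = 15
te_D = (9 + 4·14 + 25)/6 = 90/6 = 15

Forward pass:
ES_A = 0; EF_A = 13
ES_B = 13; EF_B = 13+11 = 24
ES_C = 13; EF_C = 13+15 = 28
ES_D = max(EF_B=24, EF_C=28) = 28; EF_D = 28+15 = 43
Expected project duration μ = 43 weeks. Critical path: A → C → D.

Backward pass:
LF_D = 43; LS_D = 43−15 = 28
LF_C = LS_D = 28; LS_C = 28−15 = 13
LF_B = LS_D = 28; LS_B = 28−11 = 17
LF_A = min(LS_B=17, LS_C=13) = 13; LS_A = 13−13 = 0
Slack_B = LS_B − ES_B = 17 − 13 = 4

4 weeks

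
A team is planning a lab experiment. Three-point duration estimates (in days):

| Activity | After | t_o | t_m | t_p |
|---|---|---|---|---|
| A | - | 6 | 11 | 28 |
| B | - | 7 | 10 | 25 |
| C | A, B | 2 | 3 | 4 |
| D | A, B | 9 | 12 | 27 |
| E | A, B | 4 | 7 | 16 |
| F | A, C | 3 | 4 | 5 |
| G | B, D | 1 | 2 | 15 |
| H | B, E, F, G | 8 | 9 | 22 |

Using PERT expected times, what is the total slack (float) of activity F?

11 days

te_A = (6 + 4·11 + 28)/6 = 78/6 = 13
te_B = (7 + 4·10 + 25)/6 = 72/6 = 12
te_C = (2 + 4·3 + 4)/6 = 18/6 = 3
te_D = (9 + 4·12 + 27)/6 = 84/6 = 14
te_E = (4 + 4·7 + 16)/6 = 48/6 = 8
te_F = (3 + 4·4 + 5)/6 = 24/6 = 4
te_G = (1 + 4·2 + 15)/6 = 24/6 = 4
te_H = (8 + 4·9 + 22)/6 = 66/6 = 11

Forward pass:
ES_A = 0; EF_A = 13
ES_B = 0; EF_B = 12
ES_C = max(EF_A=13, EF_B=12) = 13; EF_C = 13+3 = 16
ES_D = max(EF_A=13, EF_B=12) = 13; EF_D = 13+14 = 27
ES_E = max(EF_A=13, EF_B=12) = 13; EF_E = 13+8 = 21
ES_F = max(EF_A=13, EF_C=16) = 16; EF_F = 16+4 = 20
ES_G = max(EF_B=12, EF_D=27) = 27; EF_G = 27+4 = 31
ES_H = max(EF_B=12, EF_E=21, EF_F=20, EF_G=31) = 31; EF_H = 31+11 = 42
Expected project duration μ = 42 days. Critical path: A → D → G → H.

Backward pass:
LF_H = 42; LS_H = 42−11 = 31
LF_G = LS_H = 31; LS_G = 31−4 = 27
LF_F = LS_H = 31; LS_F = 31−4 = 27
LF_E = LS_H = 31; LS_E = 31−8 = 23
LF_D = LS_G = 27; LS_D = 27−14 = 13
LF_C = LS_F = 27; LS_C = 27−3 = 24
LF_B = min(LS_C=24, LS_D=13, LS_E=23, LS_G=27, LS_H=31) = 13; LS_B = 13−12 = 1
LF_A = min(LS_C=24, LS_D=13, LS_E=23, LS_F=27) = 13; LS_A = 13−13 = 0
Slack_F = LS_F − ES_F = 27 − 16 = 11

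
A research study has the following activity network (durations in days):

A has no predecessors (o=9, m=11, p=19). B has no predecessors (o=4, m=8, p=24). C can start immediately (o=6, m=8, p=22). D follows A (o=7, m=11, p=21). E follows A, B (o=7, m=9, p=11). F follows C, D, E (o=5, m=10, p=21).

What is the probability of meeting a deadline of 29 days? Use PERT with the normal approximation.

0.063

te_A = (9 + 4·11 + 19)/6 = 72/6 = 12; σ²_A = ((19−9)/6)² = 2.778
te_B = (4 + 4·8 + 24)/6 = 60/6 = 10; σ²_B = ((24−4)/6)² = 11.111
te_C = (6 + 4·8 + 22)/6 = 60/6 = 10; σ²_C = ((22−6)/6)² = 7.111
te_D = (7 + 4·11 + 21)/6 = 72/6 = 12; σ²_D = ((21−7)/6)² = 5.444
te_E = (7 + 4·9 + 11)/6 = 54/6 = 9; σ²_E = ((11−7)/6)² = 0.444
te_F = (5 + 4·10 + 21)/6 = 66/6 = 11; σ²_F = ((21−5)/6)² = 7.111

Forward pass:
ES_A = 0; EF_A = 12
ES_B = 0; EF_B = 10
ES_C = 0; EF_C = 10
ES_D = 12; EF_D = 12+12 = 24
ES_E = max(EF_A=12, EF_B=10) = 12; EF_E = 12+9 = 21
ES_F = max(EF_C=10, EF_D=24, EF_E=21) = 24; EF_F = 24+11 = 35
Expected project duration μ = 35 days. Critical path: A → D → F.

Variance along critical path = 2.778 + 5.444 + 7.111 = 15.333; σ = √15.333 = 3.916 days.
Z = (29 − 35) / 3.916 = -1.532
P(T ≤ 29) = Φ(-1.532) ≈ 0.063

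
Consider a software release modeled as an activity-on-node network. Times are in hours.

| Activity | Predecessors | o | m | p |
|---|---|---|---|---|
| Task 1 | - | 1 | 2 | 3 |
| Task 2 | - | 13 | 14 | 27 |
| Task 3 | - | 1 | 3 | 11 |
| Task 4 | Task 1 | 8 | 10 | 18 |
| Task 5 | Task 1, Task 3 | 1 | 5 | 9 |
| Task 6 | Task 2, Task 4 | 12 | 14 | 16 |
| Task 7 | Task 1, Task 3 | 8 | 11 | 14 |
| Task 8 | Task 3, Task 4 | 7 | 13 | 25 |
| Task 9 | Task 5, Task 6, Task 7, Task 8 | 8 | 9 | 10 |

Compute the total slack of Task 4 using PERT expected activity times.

3 hours

te_Task 1 = (1 + 4·2 + 3)/6 = 12/6 = 2
te_Task 2 = (13 + 4·14 + 27)/6 = 96/6 = 16
te_Task 3 = (1 + 4·3 + 11)/6 = 24/6 = 4
te_Task 4 = (8 + 4·10 + 18)/6 = 66/6 = 11
te_Task 5 = (1 + 4·5 + 9)/6 = 30/6 = 5
te_Task 6 = (12 + 4·14 + 16)/6 = 84/6 = 14
te_Task 7 = (8 + 4·11 + 14)/6 = 66/6 = 11
te_Task 8 = (7 + 4·13 + 25)/6 = 84/6 = 14
te_Task 9 = (8 + 4·9 + 10)/6 = 54/6 = 9

Forward pass:
ES_Task 1 = 0; EF_Task 1 = 2
ES_Task 2 = 0; EF_Task 2 = 16
ES_Task 3 = 0; EF_Task 3 = 4
ES_Task 4 = 2; EF_Task 4 = 2+11 = 13
ES_Task 5 = max(EF_Task 1=2, EF_Task 3=4) = 4; EF_Task 5 = 4+5 = 9
ES_Task 6 = max(EF_Task 2=16, EF_Task 4=13) = 16; EF_Task 6 = 16+14 = 30
ES_Task 7 = max(EF_Task 1=2, EF_Task 3=4) = 4; EF_Task 7 = 4+11 = 15
ES_Task 8 = max(EF_Task 3=4, EF_Task 4=13) = 13; EF_Task 8 = 13+14 = 27
ES_Task 9 = max(EF_Task 5=9, EF_Task 6=30, EF_Task 7=15, EF_Task 8=27) = 30; EF_Task 9 = 30+9 = 39
Expected project duration μ = 39 hours. Critical path: Task 2 → Task 6 → Task 9.

Backward pass:
LF_Task 9 = 39; LS_Task 9 = 39−9 = 30
LF_Task 8 = LS_Task 9 = 30; LS_Task 8 = 30−14 = 16
LF_Task 7 = LS_Task 9 = 30; LS_Task 7 = 30−11 = 19
LF_Task 6 = LS_Task 9 = 30; LS_Task 6 = 30−14 = 16
LF_Task 5 = LS_Task 9 = 30; LS_Task 5 = 30−5 = 25
LF_Task 4 = min(LS_Task 6=16, LS_Task 8=16) = 16; LS_Task 4 = 16−11 = 5
LF_Task 3 = min(LS_Task 5=25, LS_Task 7=19, LS_Task 8=16) = 16; LS_Task 3 = 16−4 = 12
LF_Task 2 = LS_Task 6 = 16; LS_Task 2 = 16−16 = 0
LF_Task 1 = min(LS_Task 4=5, LS_Task 5=25, LS_Task 7=19) = 5; LS_Task 1 = 5−2 = 3
Slack_Task 4 = LS_Task 4 − ES_Task 4 = 5 − 2 = 3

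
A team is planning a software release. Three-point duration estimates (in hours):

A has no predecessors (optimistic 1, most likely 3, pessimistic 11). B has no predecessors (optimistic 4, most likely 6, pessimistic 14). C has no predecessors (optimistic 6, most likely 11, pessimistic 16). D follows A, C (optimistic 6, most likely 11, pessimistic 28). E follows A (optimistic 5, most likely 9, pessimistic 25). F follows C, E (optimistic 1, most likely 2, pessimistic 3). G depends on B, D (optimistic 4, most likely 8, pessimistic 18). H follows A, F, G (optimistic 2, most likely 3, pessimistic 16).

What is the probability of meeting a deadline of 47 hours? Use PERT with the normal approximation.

te_A = (1 + 4·3 + 11)/6 = 24/6 = 4; σ²_A = ((11−1)/6)² = 2.778
te_B = (4 + 4·6 + 14)/6 = 42/6 = 7; σ²_B = ((14−4)/6)² = 2.778
te_C = (6 + 4·11 + 16)/6 = 66/6 = 11; σ²_C = ((16−6)/6)² = 2.778
te_D = (6 + 4·11 + 28)/6 = 78/6 = 13; σ²_D = ((28−6)/6)² = 13.444
te_E = (5 + 4·9 + 25)/6 = 66/6 = 11; σ²_E = ((25−5)/6)² = 11.111
te_F = (1 + 4·2 + 3)/6 = 12/6 = 2; σ²_F = ((3−1)/6)² = 0.111
te_G = (4 + 4·8 + 18)/6 = 54/6 = 9; σ²_G = ((18−4)/6)² = 5.444
te_H = (2 + 4·3 + 16)/6 = 30/6 = 5; σ²_H = ((16−2)/6)² = 5.444

Forward pass:
ES_A = 0; EF_A = 4
ES_B = 0; EF_B = 7
ES_C = 0; EF_C = 11
ES_D = max(EF_A=4, EF_C=11) = 11; EF_D = 11+13 = 24
ES_E = 4; EF_E = 4+11 = 15
ES_F = max(EF_C=11, EF_E=15) = 15; EF_F = 15+2 = 17
ES_G = max(EF_B=7, EF_D=24) = 24; EF_G = 24+9 = 33
ES_H = max(EF_A=4, EF_F=17, EF_G=33) = 33; EF_H = 33+5 = 38
Expected project duration μ = 38 hours. Critical path: C → D → G → H.

Variance along critical path = 2.778 + 13.444 + 5.444 + 5.444 = 27.111; σ = √27.111 = 5.207 hours.
Z = (47 − 38) / 5.207 = 1.728
P(T ≤ 47) = Φ(1.728) ≈ 0.958

0.958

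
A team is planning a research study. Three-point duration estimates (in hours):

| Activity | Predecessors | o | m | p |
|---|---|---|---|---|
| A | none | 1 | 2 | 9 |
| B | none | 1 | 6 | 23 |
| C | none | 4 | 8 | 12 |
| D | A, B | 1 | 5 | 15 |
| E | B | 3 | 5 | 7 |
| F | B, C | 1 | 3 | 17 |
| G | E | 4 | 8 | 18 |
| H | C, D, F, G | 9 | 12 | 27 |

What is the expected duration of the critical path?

36 hours

te_A = (1 + 4·2 + 9)/6 = 18/6 = 3
te_B = (1 + 4·6 + 23)/6 = 48/6 = 8
te_C = (4 + 4·8 + 12)/6 = 48/6 = 8
te_D = (1 + 4·5 + 15)/6 = 36/6 = 6
te_E = (3 + 4·5 + 7)/6 = 30/6 = 5
te_F = (1 + 4·3 + 17)/6 = 30/6 = 5
te_G = (4 + 4·8 + 18)/6 = 54/6 = 9
te_H = (9 + 4·12 + 27)/6 = 84/6 = 14

Forward pass:
ES_A = 0; EF_A = 3
ES_B = 0; EF_B = 8
ES_C = 0; EF_C = 8
ES_D = max(EF_A=3, EF_B=8) = 8; EF_D = 8+6 = 14
ES_E = 8; EF_E = 8+5 = 13
ES_F = max(EF_B=8, EF_C=8) = 8; EF_F = 8+5 = 13
ES_G = 13; EF_G = 13+9 = 22
ES_H = max(EF_C=8, EF_D=14, EF_F=13, EF_G=22) = 22; EF_H = 22+14 = 36
Expected project duration μ = 36 hours. Critical path: B → E → G → H.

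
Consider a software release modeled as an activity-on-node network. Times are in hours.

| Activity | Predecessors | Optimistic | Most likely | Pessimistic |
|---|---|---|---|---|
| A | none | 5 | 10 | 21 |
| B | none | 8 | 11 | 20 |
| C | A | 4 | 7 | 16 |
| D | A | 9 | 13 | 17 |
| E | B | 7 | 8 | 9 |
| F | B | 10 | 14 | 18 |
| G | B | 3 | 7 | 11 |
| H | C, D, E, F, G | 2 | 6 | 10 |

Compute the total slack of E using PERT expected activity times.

6 hours

te_A = (5 + 4·10 + 21)/6 = 66/6 = 11
te_B = (8 + 4·11 + 20)/6 = 72/6 = 12
te_C = (4 + 4·7 + 16)/6 = 48/6 = 8
te_D = (9 + 4·13 + 17)/6 = 78/6 = 13
te_E = (7 + 4·8 + 9)/6 = 48/6 = 8
te_F = (10 + 4·14 + 18)/6 = 84/6 = 14
te_G = (3 + 4·7 + 11)/6 = 42/6 = 7
te_H = (2 + 4·6 + 10)/6 = 36/6 = 6

Forward pass:
ES_A = 0; EF_A = 11
ES_B = 0; EF_B = 12
ES_C = 11; EF_C = 11+8 = 19
ES_D = 11; EF_D = 11+13 = 24
ES_E = 12; EF_E = 12+8 = 20
ES_F = 12; EF_F = 12+14 = 26
ES_G = 12; EF_G = 12+7 = 19
ES_H = max(EF_C=19, EF_D=24, EF_E=20, EF_F=26, EF_G=19) = 26; EF_H = 26+6 = 32
Expected project duration μ = 32 hours. Critical path: B → F → H.

Backward pass:
LF_H = 32; LS_H = 32−6 = 26
LF_G = LS_H = 26; LS_G = 26−7 = 19
LF_F = LS_H = 26; LS_F = 26−14 = 12
LF_E = LS_H = 26; LS_E = 26−8 = 18
LF_D = LS_H = 26; LS_D = 26−13 = 13
LF_C = LS_H = 26; LS_C = 26−8 = 18
LF_B = min(LS_E=18, LS_F=12, LS_G=19) = 12; LS_B = 12−12 = 0
LF_A = min(LS_C=18, LS_D=13) = 13; LS_A = 13−11 = 2
Slack_E = LS_E − ES_E = 18 − 12 = 6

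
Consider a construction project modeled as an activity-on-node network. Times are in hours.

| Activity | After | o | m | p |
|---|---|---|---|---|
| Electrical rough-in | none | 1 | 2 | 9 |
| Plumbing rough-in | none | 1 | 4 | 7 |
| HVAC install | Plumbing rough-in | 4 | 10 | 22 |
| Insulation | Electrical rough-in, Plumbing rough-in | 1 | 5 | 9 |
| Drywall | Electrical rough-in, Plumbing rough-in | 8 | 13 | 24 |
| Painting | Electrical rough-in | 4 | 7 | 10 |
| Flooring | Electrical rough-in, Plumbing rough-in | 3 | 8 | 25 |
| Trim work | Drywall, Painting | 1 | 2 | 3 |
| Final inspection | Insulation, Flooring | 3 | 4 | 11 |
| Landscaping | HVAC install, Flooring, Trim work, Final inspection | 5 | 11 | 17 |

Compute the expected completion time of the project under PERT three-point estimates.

31 hours

te_Electrical rough-in = (1 + 4·2 + 9)/6 = 18/6 = 3
te_Plumbing rough-in = (1 + 4·4 + 7)/6 = 24/6 = 4
te_HVAC install = (4 + 4·10 + 22)/6 = 66/6 = 11
te_Insulation = (1 + 4·5 + 9)/6 = 30/6 = 5
te_Drywall = (8 + 4·13 + 24)/6 = 84/6 = 14
te_Painting = (4 + 4·7 + 10)/6 = 42/6 = 7
te_Flooring = (3 + 4·8 + 25)/6 = 60/6 = 10
te_Trim work = (1 + 4·2 + 3)/6 = 12/6 = 2
te_Final inspection = (3 + 4·4 + 11)/6 = 30/6 = 5
te_Landscaping = (5 + 4·11 + 17)/6 = 66/6 = 11

Forward pass:
ES_Electrical rough-in = 0; EF_Electrical rough-in = 3
ES_Plumbing rough-in = 0; EF_Plumbing rough-in = 4
ES_HVAC install = 4; EF_HVAC install = 4+11 = 15
ES_Insulation = max(EF_Electrical rough-in=3, EF_Plumbing rough-in=4) = 4; EF_Insulation = 4+5 = 9
ES_Drywall = max(EF_Electrical rough-in=3, EF_Plumbing rough-in=4) = 4; EF_Drywall = 4+14 = 18
ES_Painting = 3; EF_Painting = 3+7 = 10
ES_Flooring = max(EF_Electrical rough-in=3, EF_Plumbing rough-in=4) = 4; EF_Flooring = 4+10 = 14
ES_Trim work = max(EF_Drywall=18, EF_Painting=10) = 18; EF_Trim work = 18+2 = 20
ES_Final inspection = max(EF_Insulation=9, EF_Flooring=14) = 14; EF_Final inspection = 14+5 = 19
ES_Landscaping = max(EF_HVAC install=15, EF_Flooring=14, EF_Trim work=20, EF_Final inspection=19) = 20; EF_Landscaping = 20+11 = 31
Expected project duration μ = 31 hours. Critical path: Plumbing rough-in → Drywall → Trim work → Landscaping.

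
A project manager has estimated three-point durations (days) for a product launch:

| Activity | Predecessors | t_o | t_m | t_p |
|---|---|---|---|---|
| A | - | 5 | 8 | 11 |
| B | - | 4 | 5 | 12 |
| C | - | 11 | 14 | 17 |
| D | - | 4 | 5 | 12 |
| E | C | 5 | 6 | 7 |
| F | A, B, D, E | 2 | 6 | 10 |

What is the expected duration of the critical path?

26 days

te_A = (5 + 4·8 + 11)/6 = 48/6 = 8
te_B = (4 + 4·5 + 12)/6 = 36/6 = 6
te_C = (11 + 4·14 + 17)/6 = 84/6 = 14
te_D = (4 + 4·5 + 12)/6 = 36/6 = 6
te_E = (5 + 4·6 + 7)/6 = 36/6 = 6
te_F = (2 + 4·6 + 10)/6 = 36/6 = 6

Forward pass:
ES_A = 0; EF_A = 8
ES_B = 0; EF_B = 6
ES_C = 0; EF_C = 14
ES_D = 0; EF_D = 6
ES_E = 14; EF_E = 14+6 = 20
ES_F = max(EF_A=8, EF_B=6, EF_D=6, EF_E=20) = 20; EF_F = 20+6 = 26
Expected project duration μ = 26 days. Critical path: C → E → F.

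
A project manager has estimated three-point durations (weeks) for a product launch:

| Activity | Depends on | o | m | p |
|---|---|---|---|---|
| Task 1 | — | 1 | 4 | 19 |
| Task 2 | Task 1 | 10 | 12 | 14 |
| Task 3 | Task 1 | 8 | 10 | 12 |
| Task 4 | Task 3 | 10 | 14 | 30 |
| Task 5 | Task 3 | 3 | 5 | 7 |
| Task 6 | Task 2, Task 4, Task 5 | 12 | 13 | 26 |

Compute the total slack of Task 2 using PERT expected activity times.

te_Task 1 = (1 + 4·4 + 19)/6 = 36/6 = 6
te_Task 2 = (10 + 4·12 + 14)/6 = 72/6 = 12
te_Task 3 = (8 + 4·10 + 12)/6 = 60/6 = 10
te_Task 4 = (10 + 4·14 + 30)/6 = 96/6 = 16
te_Task 5 = (3 + 4·5 + 7)/6 = 30/6 = 5
te_Task 6 = (12 + 4·13 + 26)/6 = 90/6 = 15

Forward pass:
ES_Task 1 = 0; EF_Task 1 = 6
ES_Task 2 = 6; EF_Task 2 = 6+12 = 18
ES_Task 3 = 6; EF_Task 3 = 6+10 = 16
ES_Task 4 = 16; EF_Task 4 = 16+16 = 32
ES_Task 5 = 16; EF_Task 5 = 16+5 = 21
ES_Task 6 = max(EF_Task 2=18, EF_Task 4=32, EF_Task 5=21) = 32; EF_Task 6 = 32+15 = 47
Expected project duration μ = 47 weeks. Critical path: Task 1 → Task 3 → Task 4 → Task 6.

Backward pass:
LF_Task 6 = 47; LS_Task 6 = 47−15 = 32
LF_Task 5 = LS_Task 6 = 32; LS_Task 5 = 32−5 = 27
LF_Task 4 = LS_Task 6 = 32; LS_Task 4 = 32−16 = 16
LF_Task 3 = min(LS_Task 4=16, LS_Task 5=27) = 16; LS_Task 3 = 16−10 = 6
LF_Task 2 = LS_Task 6 = 32; LS_Task 2 = 32−12 = 20
LF_Task 1 = min(LS_Task 2=20, LS_Task 3=6) = 6; LS_Task 1 = 6−6 = 0
Slack_Task 2 = LS_Task 2 − ES_Task 2 = 20 − 6 = 14

14 weeks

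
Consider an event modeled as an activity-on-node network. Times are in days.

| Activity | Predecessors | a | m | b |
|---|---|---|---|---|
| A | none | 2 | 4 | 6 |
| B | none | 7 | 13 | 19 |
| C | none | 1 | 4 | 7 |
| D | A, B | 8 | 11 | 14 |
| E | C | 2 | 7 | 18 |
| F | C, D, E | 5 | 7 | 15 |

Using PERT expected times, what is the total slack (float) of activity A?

te_A = (2 + 4·4 + 6)/6 = 24/6 = 4
te_B = (7 + 4·13 + 19)/6 = 78/6 = 13
te_C = (1 + 4·4 + 7)/6 = 24/6 = 4
te_D = (8 + 4·11 + 14)/6 = 66/6 = 11
te_E = (2 + 4·7 + 18)/6 = 48/6 = 8
te_F = (5 + 4·7 + 15)/6 = 48/6 = 8

Forward pass:
ES_A = 0; EF_A = 4
ES_B = 0; EF_B = 13
ES_C = 0; EF_C = 4
ES_D = max(EF_A=4, EF_B=13) = 13; EF_D = 13+11 = 24
ES_E = 4; EF_E = 4+8 = 12
ES_F = max(EF_C=4, EF_D=24, EF_E=12) = 24; EF_F = 24+8 = 32
Expected project duration μ = 32 days. Critical path: B → D → F.

Backward pass:
LF_F = 32; LS_F = 32−8 = 24
LF_E = LS_F = 24; LS_E = 24−8 = 16
LF_D = LS_F = 24; LS_D = 24−11 = 13
LF_C = min(LS_E=16, LS_F=24) = 16; LS_C = 16−4 = 12
LF_B = LS_D = 13; LS_B = 13−13 = 0
LF_A = LS_D = 13; LS_A = 13−4 = 9
Slack_A = LS_A − ES_A = 9 − 0 = 9

9 days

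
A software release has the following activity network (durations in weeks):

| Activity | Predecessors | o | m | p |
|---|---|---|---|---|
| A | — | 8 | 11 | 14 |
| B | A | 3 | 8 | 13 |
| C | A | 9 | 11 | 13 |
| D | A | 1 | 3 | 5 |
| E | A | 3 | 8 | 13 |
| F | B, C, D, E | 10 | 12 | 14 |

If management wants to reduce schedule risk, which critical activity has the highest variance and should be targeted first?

te_A = (8 + 4·11 + 14)/6 = 66/6 = 11; σ²_A = ((14−8)/6)² = 1.000
te_B = (3 + 4·8 + 13)/6 = 48/6 = 8; σ²_B = ((13−3)/6)² = 2.778
te_C = (9 + 4·11 + 13)/6 = 66/6 = 11; σ²_C = ((13−9)/6)² = 0.444
te_D = (1 + 4·3 + 5)/6 = 18/6 = 3; σ²_D = ((5−1)/6)² = 0.444
te_E = (3 + 4·8 + 13)/6 = 48/6 = 8; σ²_E = ((13−3)/6)² = 2.778
te_F = (10 + 4·12 + 14)/6 = 72/6 = 12; σ²_F = ((14−10)/6)² = 0.444

Forward pass:
ES_A = 0; EF_A = 11
ES_B = 11; EF_B = 11+8 = 19
ES_C = 11; EF_C = 11+11 = 22
ES_D = 11; EF_D = 11+3 = 14
ES_E = 11; EF_E = 11+8 = 19
ES_F = max(EF_B=19, EF_C=22, EF_D=14, EF_E=19) = 22; EF_F = 22+12 = 34
Expected project duration μ = 34 weeks. Critical path: A → C → F.

Variances on critical path: σ²_A=1.000, σ²_C=0.444, σ²_F=0.444.
Largest is σ²_A = 1.000.

A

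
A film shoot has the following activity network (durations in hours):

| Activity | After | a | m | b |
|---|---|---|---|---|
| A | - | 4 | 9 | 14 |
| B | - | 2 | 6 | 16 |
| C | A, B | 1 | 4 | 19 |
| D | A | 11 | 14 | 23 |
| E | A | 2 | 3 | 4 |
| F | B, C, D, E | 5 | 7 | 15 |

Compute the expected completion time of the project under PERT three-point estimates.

te_A = (4 + 4·9 + 14)/6 = 54/6 = 9
te_B = (2 + 4·6 + 16)/6 = 42/6 = 7
te_C = (1 + 4·4 + 19)/6 = 36/6 = 6
te_D = (11 + 4·14 + 23)/6 = 90/6 = 15
te_E = (2 + 4·3 + 4)/6 = 18/6 = 3
te_F = (5 + 4·7 + 15)/6 = 48/6 = 8

Forward pass:
ES_A = 0; EF_A = 9
ES_B = 0; EF_B = 7
ES_C = max(EF_A=9, EF_B=7) = 9; EF_C = 9+6 = 15
ES_D = 9; EF_D = 9+15 = 24
ES_E = 9; EF_E = 9+3 = 12
ES_F = max(EF_B=7, EF_C=15, EF_D=24, EF_E=12) = 24; EF_F = 24+8 = 32
Expected project duration μ = 32 hours. Critical path: A → D → F.

32 hours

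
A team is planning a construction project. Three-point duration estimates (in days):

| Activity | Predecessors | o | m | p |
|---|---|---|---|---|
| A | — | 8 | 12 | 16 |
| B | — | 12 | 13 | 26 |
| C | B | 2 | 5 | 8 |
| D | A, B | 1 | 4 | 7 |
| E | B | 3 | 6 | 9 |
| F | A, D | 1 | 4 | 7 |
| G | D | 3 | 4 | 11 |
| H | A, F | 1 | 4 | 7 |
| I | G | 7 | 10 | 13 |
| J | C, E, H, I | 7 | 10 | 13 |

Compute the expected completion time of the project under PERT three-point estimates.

44 days

te_A = (8 + 4·12 + 16)/6 = 72/6 = 12
te_B = (12 + 4·13 + 26)/6 = 90/6 = 15
te_C = (2 + 4·5 + 8)/6 = 30/6 = 5
te_D = (1 + 4·4 + 7)/6 = 24/6 = 4
te_E = (3 + 4·6 + 9)/6 = 36/6 = 6
te_F = (1 + 4·4 + 7)/6 = 24/6 = 4
te_G = (3 + 4·4 + 11)/6 = 30/6 = 5
te_H = (1 + 4·4 + 7)/6 = 24/6 = 4
te_I = (7 + 4·10 + 13)/6 = 60/6 = 10
te_J = (7 + 4·10 + 13)/6 = 60/6 = 10

Forward pass:
ES_A = 0; EF_A = 12
ES_B = 0; EF_B = 15
ES_C = 15; EF_C = 15+5 = 20
ES_D = max(EF_A=12, EF_B=15) = 15; EF_D = 15+4 = 19
ES_E = 15; EF_E = 15+6 = 21
ES_F = max(EF_A=12, EF_D=19) = 19; EF_F = 19+4 = 23
ES_G = 19; EF_G = 19+5 = 24
ES_H = max(EF_A=12, EF_F=23) = 23; EF_H = 23+4 = 27
ES_I = 24; EF_I = 24+10 = 34
ES_J = max(EF_C=20, EF_E=21, EF_H=27, EF_I=34) = 34; EF_J = 34+10 = 44
Expected project duration μ = 44 days. Critical path: B → D → G → I → J.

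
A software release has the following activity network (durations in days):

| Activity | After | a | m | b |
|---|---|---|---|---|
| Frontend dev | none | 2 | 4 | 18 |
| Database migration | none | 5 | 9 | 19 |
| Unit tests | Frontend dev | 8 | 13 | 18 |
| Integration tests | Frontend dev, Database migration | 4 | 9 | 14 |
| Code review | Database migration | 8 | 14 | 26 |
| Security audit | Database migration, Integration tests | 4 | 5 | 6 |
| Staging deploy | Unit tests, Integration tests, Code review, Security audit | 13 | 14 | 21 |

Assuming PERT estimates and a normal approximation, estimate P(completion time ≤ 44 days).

0.840

te_Frontend dev = (2 + 4·4 + 18)/6 = 36/6 = 6; σ²_Frontend dev = ((18−2)/6)² = 7.111
te_Database migration = (5 + 4·9 + 19)/6 = 60/6 = 10; σ²_Database migration = ((19−5)/6)² = 5.444
te_Unit tests = (8 + 4·13 + 18)/6 = 78/6 = 13; σ²_Unit tests = ((18−8)/6)² = 2.778
te_Integration tests = (4 + 4·9 + 14)/6 = 54/6 = 9; σ²_Integration tests = ((14−4)/6)² = 2.778
te_Code review = (8 + 4·14 + 26)/6 = 90/6 = 15; σ²_Code review = ((26−8)/6)² = 9.000
te_Security audit = (4 + 4·5 + 6)/6 = 30/6 = 5; σ²_Security audit = ((6−4)/6)² = 0.111
te_Staging deploy = (13 + 4·14 + 21)/6 = 90/6 = 15; σ²_Staging deploy = ((21−13)/6)² = 1.778

Forward pass:
ES_Frontend dev = 0; EF_Frontend dev = 6
ES_Database migration = 0; EF_Database migration = 10
ES_Unit tests = 6; EF_Unit tests = 6+13 = 19
ES_Integration tests = max(EF_Frontend dev=6, EF_Database migration=10) = 10; EF_Integration tests = 10+9 = 19
ES_Code review = 10; EF_Code review = 10+15 = 25
ES_Security audit = max(EF_Database migration=10, EF_Integration tests=19) = 19; EF_Security audit = 19+5 = 24
ES_Staging deploy = max(EF_Unit tests=19, EF_Integration tests=19, EF_Code review=25, EF_Security audit=24) = 25; EF_Staging deploy = 25+15 = 40
Expected project duration μ = 40 days. Critical path: Database migration → Code review → Staging deploy.

Variance along critical path = 5.444 + 9.000 + 1.778 = 16.222; σ = √16.222 = 4.028 days.
Z = (44 − 40) / 4.028 = 0.993
P(T ≤ 44) = Φ(0.993) ≈ 0.840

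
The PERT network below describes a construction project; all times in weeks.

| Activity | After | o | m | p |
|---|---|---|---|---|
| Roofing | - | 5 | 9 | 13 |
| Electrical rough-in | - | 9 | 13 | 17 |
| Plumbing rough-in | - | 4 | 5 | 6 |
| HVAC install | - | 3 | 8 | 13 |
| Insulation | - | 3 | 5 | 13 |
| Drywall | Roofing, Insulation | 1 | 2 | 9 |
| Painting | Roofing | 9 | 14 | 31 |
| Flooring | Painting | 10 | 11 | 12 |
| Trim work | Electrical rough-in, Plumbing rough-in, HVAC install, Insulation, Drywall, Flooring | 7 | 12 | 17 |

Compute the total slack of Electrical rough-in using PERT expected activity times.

te_Roofing = (5 + 4·9 + 13)/6 = 54/6 = 9
te_Electrical rough-in = (9 + 4·13 + 17)/6 = 78/6 = 13
te_Plumbing rough-in = (4 + 4·5 + 6)/6 = 30/6 = 5
te_HVAC install = (3 + 4·8 + 13)/6 = 48/6 = 8
te_Insulation = (3 + 4·5 + 13)/6 = 36/6 = 6
te_Drywall = (1 + 4·2 + 9)/6 = 18/6 = 3
te_Painting = (9 + 4·14 + 31)/6 = 96/6 = 16
te_Flooring = (10 + 4·11 + 12)/6 = 66/6 = 11
te_Trim work = (7 + 4·12 + 17)/6 = 72/6 = 12

Forward pass:
ES_Roofing = 0; EF_Roofing = 9
ES_Electrical rough-in = 0; EF_Electrical rough-in = 13
ES_Plumbing rough-in = 0; EF_Plumbing rough-in = 5
ES_HVAC install = 0; EF_HVAC install = 8
ES_Insulation = 0; EF_Insulation = 6
ES_Drywall = max(EF_Roofing=9, EF_Insulation=6) = 9; EF_Drywall = 9+3 = 12
ES_Painting = 9; EF_Painting = 9+16 = 25
ES_Flooring = 25; EF_Flooring = 25+11 = 36
ES_Trim work = max(EF_Electrical rough-in=13, EF_Plumbing rough-in=5, EF_HVAC install=8, EF_Insulation=6, EF_Drywall=12, EF_Flooring=36) = 36; EF_Trim work = 36+12 = 48
Expected project duration μ = 48 weeks. Critical path: Roofing → Painting → Flooring → Trim work.

Backward pass:
LF_Trim work = 48; LS_Trim work = 48−12 = 36
LF_Flooring = LS_Trim work = 36; LS_Flooring = 36−11 = 25
LF_Painting = LS_Flooring = 25; LS_Painting = 25−16 = 9
LF_Drywall = LS_Trim work = 36; LS_Drywall = 36−3 = 33
LF_Insulation = min(LS_Drywall=33, LS_Trim work=36) = 33; LS_Insulation = 33−6 = 27
LF_HVAC install = LS_Trim work = 36; LS_HVAC install = 36−8 = 28
LF_Plumbing rough-in = LS_Trim work = 36; LS_Plumbing rough-in = 36−5 = 31
LF_Electrical rough-in = LS_Trim work = 36; LS_Electrical rough-in = 36−13 = 23
LF_Roofing = min(LS_Drywall=33, LS_Painting=9) = 9; LS_Roofing = 9−9 = 0
Slack_Electrical rough-in = LS_Electrical rough-in − ES_Electrical rough-in = 23 − 0 = 23

23 weeks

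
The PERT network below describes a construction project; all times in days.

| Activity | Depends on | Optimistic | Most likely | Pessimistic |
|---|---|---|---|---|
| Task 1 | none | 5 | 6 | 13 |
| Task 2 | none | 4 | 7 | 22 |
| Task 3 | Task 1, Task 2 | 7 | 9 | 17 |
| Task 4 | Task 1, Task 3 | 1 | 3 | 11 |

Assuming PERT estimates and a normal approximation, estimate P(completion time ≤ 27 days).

0.853

te_Task 1 = (5 + 4·6 + 13)/6 = 42/6 = 7; σ²_Task 1 = ((13−5)/6)² = 1.778
te_Task 2 = (4 + 4·7 + 22)/6 = 54/6 = 9; σ²_Task 2 = ((22−4)/6)² = 9.000
te_Task 3 = (7 + 4·9 + 17)/6 = 60/6 = 10; σ²_Task 3 = ((17−7)/6)² = 2.778
te_Task 4 = (1 + 4·3 + 11)/6 = 24/6 = 4; σ²_Task 4 = ((11−1)/6)² = 2.778

Forward pass:
ES_Task 1 = 0; EF_Task 1 = 7
ES_Task 2 = 0; EF_Task 2 = 9
ES_Task 3 = max(EF_Task 1=7, EF_Task 2=9) = 9; EF_Task 3 = 9+10 = 19
ES_Task 4 = max(EF_Task 1=7, EF_Task 3=19) = 19; EF_Task 4 = 19+4 = 23
Expected project duration μ = 23 days. Critical path: Task 2 → Task 3 → Task 4.

Variance along critical path = 9.000 + 2.778 + 2.778 = 14.556; σ = √14.556 = 3.815 days.
Z = (27 − 23) / 3.815 = 1.048
P(T ≤ 27) = Φ(1.048) ≈ 0.853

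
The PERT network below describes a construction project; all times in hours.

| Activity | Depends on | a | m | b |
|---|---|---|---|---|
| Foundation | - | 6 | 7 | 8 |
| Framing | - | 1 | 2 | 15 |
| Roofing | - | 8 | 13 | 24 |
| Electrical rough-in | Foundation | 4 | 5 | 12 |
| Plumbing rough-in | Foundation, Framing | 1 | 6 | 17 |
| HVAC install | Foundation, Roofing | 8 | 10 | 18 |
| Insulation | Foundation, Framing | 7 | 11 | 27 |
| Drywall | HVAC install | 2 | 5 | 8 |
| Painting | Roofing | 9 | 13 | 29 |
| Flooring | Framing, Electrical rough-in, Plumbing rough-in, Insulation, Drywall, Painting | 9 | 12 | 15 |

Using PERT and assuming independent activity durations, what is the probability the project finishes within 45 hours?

0.808

te_Foundation = (6 + 4·7 + 8)/6 = 42/6 = 7; σ²_Foundation = ((8−6)/6)² = 0.111
te_Framing = (1 + 4·2 + 15)/6 = 24/6 = 4; σ²_Framing = ((15−1)/6)² = 5.444
te_Roofing = (8 + 4·13 + 24)/6 = 84/6 = 14; σ²_Roofing = ((24−8)/6)² = 7.111
te_Electrical rough-in = (4 + 4·5 + 12)/6 = 36/6 = 6; σ²_Electrical rough-in = ((12−4)/6)² = 1.778
te_Plumbing rough-in = (1 + 4·6 + 17)/6 = 42/6 = 7; σ²_Plumbing rough-in = ((17−1)/6)² = 7.111
te_HVAC install = (8 + 4·10 + 18)/6 = 66/6 = 11; σ²_HVAC install = ((18−8)/6)² = 2.778
te_Insulation = (7 + 4·11 + 27)/6 = 78/6 = 13; σ²_Insulation = ((27−7)/6)² = 11.111
te_Drywall = (2 + 4·5 + 8)/6 = 30/6 = 5; σ²_Drywall = ((8−2)/6)² = 1.000
te_Painting = (9 + 4·13 + 29)/6 = 90/6 = 15; σ²_Painting = ((29−9)/6)² = 11.111
te_Flooring = (9 + 4·12 + 15)/6 = 72/6 = 12; σ²_Flooring = ((15−9)/6)² = 1.000

Forward pass:
ES_Foundation = 0; EF_Foundation = 7
ES_Framing = 0; EF_Framing = 4
ES_Roofing = 0; EF_Roofing = 14
ES_Electrical rough-in = 7; EF_Electrical rough-in = 7+6 = 13
ES_Plumbing rough-in = max(EF_Foundation=7, EF_Framing=4) = 7; EF_Plumbing rough-in = 7+7 = 14
ES_HVAC install = max(EF_Foundation=7, EF_Roofing=14) = 14; EF_HVAC install = 14+11 = 25
ES_Insulation = max(EF_Foundation=7, EF_Framing=4) = 7; EF_Insulation = 7+13 = 20
ES_Drywall = 25; EF_Drywall = 25+5 = 30
ES_Painting = 14; EF_Painting = 14+15 = 29
ES_Flooring = max(EF_Framing=4, EF_Electrical rough-in=13, EF_Plumbing rough-in=14, EF_Insulation=20, EF_Drywall=30, EF_Painting=29) = 30; EF_Flooring = 30+12 = 42
Expected project duration μ = 42 hours. Critical path: Roofing → HVAC install → Drywall → Flooring.

Variance along critical path = 7.111 + 2.778 + 1.000 + 1.000 = 11.889; σ = √11.889 = 3.448 hours.
Z = (45 − 42) / 3.448 = 0.870
P(T ≤ 45) = Φ(0.870) ≈ 0.808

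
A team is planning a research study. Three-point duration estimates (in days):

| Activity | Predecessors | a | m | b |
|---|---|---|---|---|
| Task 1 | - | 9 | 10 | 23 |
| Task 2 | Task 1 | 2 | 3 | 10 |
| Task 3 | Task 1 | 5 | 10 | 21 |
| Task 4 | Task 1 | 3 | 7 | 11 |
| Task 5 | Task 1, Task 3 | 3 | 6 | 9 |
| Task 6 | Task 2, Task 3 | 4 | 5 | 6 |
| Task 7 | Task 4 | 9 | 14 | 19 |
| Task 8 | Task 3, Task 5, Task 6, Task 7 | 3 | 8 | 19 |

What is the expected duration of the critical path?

te_Task 1 = (9 + 4·10 + 23)/6 = 72/6 = 12
te_Task 2 = (2 + 4·3 + 10)/6 = 24/6 = 4
te_Task 3 = (5 + 4·10 + 21)/6 = 66/6 = 11
te_Task 4 = (3 + 4·7 + 11)/6 = 42/6 = 7
te_Task 5 = (3 + 4·6 + 9)/6 = 36/6 = 6
te_Task 6 = (4 + 4·5 + 6)/6 = 30/6 = 5
te_Task 7 = (9 + 4·14 + 19)/6 = 84/6 = 14
te_Task 8 = (3 + 4·8 + 19)/6 = 54/6 = 9

Forward pass:
ES_Task 1 = 0; EF_Task 1 = 12
ES_Task 2 = 12; EF_Task 2 = 12+4 = 16
ES_Task 3 = 12; EF_Task 3 = 12+11 = 23
ES_Task 4 = 12; EF_Task 4 = 12+7 = 19
ES_Task 5 = max(EF_Task 1=12, EF_Task 3=23) = 23; EF_Task 5 = 23+6 = 29
ES_Task 6 = max(EF_Task 2=16, EF_Task 3=23) = 23; EF_Task 6 = 23+5 = 28
ES_Task 7 = 19; EF_Task 7 = 19+14 = 33
ES_Task 8 = max(EF_Task 3=23, EF_Task 5=29, EF_Task 6=28, EF_Task 7=33) = 33; EF_Task 8 = 33+9 = 42
Expected project duration μ = 42 days. Critical path: Task 1 → Task 4 → Task 7 → Task 8.

42 days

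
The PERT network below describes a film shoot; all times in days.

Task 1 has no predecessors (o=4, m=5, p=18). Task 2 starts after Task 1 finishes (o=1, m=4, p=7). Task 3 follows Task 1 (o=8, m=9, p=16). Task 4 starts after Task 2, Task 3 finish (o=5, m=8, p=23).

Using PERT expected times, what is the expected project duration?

te_Task 1 = (4 + 4·5 + 18)/6 = 42/6 = 7
te_Task 2 = (1 + 4·4 + 7)/6 = 24/6 = 4
te_Task 3 = (8 + 4·9 + 16)/6 = 60/6 = 10
te_Task 4 = (5 + 4·8 + 23)/6 = 60/6 = 10

Forward pass:
ES_Task 1 = 0; EF_Task 1 = 7
ES_Task 2 = 7; EF_Task 2 = 7+4 = 11
ES_Task 3 = 7; EF_Task 3 = 7+10 = 17
ES_Task 4 = max(EF_Task 2=11, EF_Task 3=17) = 17; EF_Task 4 = 17+10 = 27
Expected project duration μ = 27 days. Critical path: Task 1 → Task 3 → Task 4.

27 days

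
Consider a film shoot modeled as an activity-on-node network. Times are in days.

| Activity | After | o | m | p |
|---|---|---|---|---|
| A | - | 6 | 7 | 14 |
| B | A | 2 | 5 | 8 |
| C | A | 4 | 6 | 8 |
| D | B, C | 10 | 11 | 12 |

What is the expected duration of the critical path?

te_A = (6 + 4·7 + 14)/6 = 48/6 = 8
te_B = (2 + 4·5 + 8)/6 = 30/6 = 5
te_C = (4 + 4·6 + 8)/6 = 36/6 = 6
te_D = (10 + 4·11 + 12)/6 = 66/6 = 11

Forward pass:
ES_A = 0; EF_A = 8
ES_B = 8; EF_B = 8+5 = 13
ES_C = 8; EF_C = 8+6 = 14
ES_D = max(EF_B=13, EF_C=14) = 14; EF_D = 14+11 = 25
Expected project duration μ = 25 days. Critical path: A → C → D.

25 days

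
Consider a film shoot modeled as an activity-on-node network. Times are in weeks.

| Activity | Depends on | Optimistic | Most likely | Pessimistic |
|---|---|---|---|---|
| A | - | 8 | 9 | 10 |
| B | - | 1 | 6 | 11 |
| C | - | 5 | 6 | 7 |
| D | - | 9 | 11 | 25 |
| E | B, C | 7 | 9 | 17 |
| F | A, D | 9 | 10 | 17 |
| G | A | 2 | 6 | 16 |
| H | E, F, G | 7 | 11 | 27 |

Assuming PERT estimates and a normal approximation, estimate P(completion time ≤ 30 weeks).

0.059

te_A = (8 + 4·9 + 10)/6 = 54/6 = 9; σ²_A = ((10−8)/6)² = 0.111
te_B = (1 + 4·6 + 11)/6 = 36/6 = 6; σ²_B = ((11−1)/6)² = 2.778
te_C = (5 + 4·6 + 7)/6 = 36/6 = 6; σ²_C = ((7−5)/6)² = 0.111
te_D = (9 + 4·11 + 25)/6 = 78/6 = 13; σ²_D = ((25−9)/6)² = 7.111
te_E = (7 + 4·9 + 17)/6 = 60/6 = 10; σ²_E = ((17−7)/6)² = 2.778
te_F = (9 + 4·10 + 17)/6 = 66/6 = 11; σ²_F = ((17−9)/6)² = 1.778
te_G = (2 + 4·6 + 16)/6 = 42/6 = 7; σ²_G = ((16−2)/6)² = 5.444
te_H = (7 + 4·11 + 27)/6 = 78/6 = 13; σ²_H = ((27−7)/6)² = 11.111

Forward pass:
ES_A = 0; EF_A = 9
ES_B = 0; EF_B = 6
ES_C = 0; EF_C = 6
ES_D = 0; EF_D = 13
ES_E = max(EF_B=6, EF_C=6) = 6; EF_E = 6+10 = 16
ES_F = max(EF_A=9, EF_D=13) = 13; EF_F = 13+11 = 24
ES_G = 9; EF_G = 9+7 = 16
ES_H = max(EF_E=16, EF_F=24, EF_G=16) = 24; EF_H = 24+13 = 37
Expected project duration μ = 37 weeks. Critical path: D → F → H.

Variance along critical path = 7.111 + 1.778 + 11.111 = 20.000; σ = √20.000 = 4.472 weeks.
Z = (30 − 37) / 4.472 = -1.565
P(T ≤ 30) = Φ(-1.565) ≈ 0.059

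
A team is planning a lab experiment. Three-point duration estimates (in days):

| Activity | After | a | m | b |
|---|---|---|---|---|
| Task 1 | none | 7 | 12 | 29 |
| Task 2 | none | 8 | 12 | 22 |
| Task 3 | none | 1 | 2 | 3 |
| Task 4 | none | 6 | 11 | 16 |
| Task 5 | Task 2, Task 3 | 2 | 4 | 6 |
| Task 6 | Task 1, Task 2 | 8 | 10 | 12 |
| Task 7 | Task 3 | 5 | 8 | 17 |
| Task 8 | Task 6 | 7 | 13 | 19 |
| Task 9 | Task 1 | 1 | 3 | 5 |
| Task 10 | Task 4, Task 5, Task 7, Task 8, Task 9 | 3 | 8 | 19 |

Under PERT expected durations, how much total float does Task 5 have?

20 days

te_Task 1 = (7 + 4·12 + 29)/6 = 84/6 = 14
te_Task 2 = (8 + 4·12 + 22)/6 = 78/6 = 13
te_Task 3 = (1 + 4·2 + 3)/6 = 12/6 = 2
te_Task 4 = (6 + 4·11 + 16)/6 = 66/6 = 11
te_Task 5 = (2 + 4·4 + 6)/6 = 24/6 = 4
te_Task 6 = (8 + 4·10 + 12)/6 = 60/6 = 10
te_Task 7 = (5 + 4·8 + 17)/6 = 54/6 = 9
te_Task 8 = (7 + 4·13 + 19)/6 = 78/6 = 13
te_Task 9 = (1 + 4·3 + 5)/6 = 18/6 = 3
te_Task 10 = (3 + 4·8 + 19)/6 = 54/6 = 9

Forward pass:
ES_Task 1 = 0; EF_Task 1 = 14
ES_Task 2 = 0; EF_Task 2 = 13
ES_Task 3 = 0; EF_Task 3 = 2
ES_Task 4 = 0; EF_Task 4 = 11
ES_Task 5 = max(EF_Task 2=13, EF_Task 3=2) = 13; EF_Task 5 = 13+4 = 17
ES_Task 6 = max(EF_Task 1=14, EF_Task 2=13) = 14; EF_Task 6 = 14+10 = 24
ES_Task 7 = 2; EF_Task 7 = 2+9 = 11
ES_Task 8 = 24; EF_Task 8 = 24+13 = 37
ES_Task 9 = 14; EF_Task 9 = 14+3 = 17
ES_Task 10 = max(EF_Task 4=11, EF_Task 5=17, EF_Task 7=11, EF_Task 8=37, EF_Task 9=17) = 37; EF_Task 10 = 37+9 = 46
Expected project duration μ = 46 days. Critical path: Task 1 → Task 6 → Task 8 → Task 10.

Backward pass:
LF_Task 10 = 46; LS_Task 10 = 46−9 = 37
LF_Task 9 = LS_Task 10 = 37; LS_Task 9 = 37−3 = 34
LF_Task 8 = LS_Task 10 = 37; LS_Task 8 = 37−13 = 24
LF_Task 7 = LS_Task 10 = 37; LS_Task 7 = 37−9 = 28
LF_Task 6 = LS_Task 8 = 24; LS_Task 6 = 24−10 = 14
LF_Task 5 = LS_Task 10 = 37; LS_Task 5 = 37−4 = 33
LF_Task 4 = LS_Task 10 = 37; LS_Task 4 = 37−11 = 26
LF_Task 3 = min(LS_Task 5=33, LS_Task 7=28) = 28; LS_Task 3 = 28−2 = 26
LF_Task 2 = min(LS_Task 5=33, LS_Task 6=14) = 14; LS_Task 2 = 14−13 = 1
LF_Task 1 = min(LS_Task 6=14, LS_Task 9=34) = 14; LS_Task 1 = 14−14 = 0
Slack_Task 5 = LS_Task 5 − ES_Task 5 = 33 − 13 = 20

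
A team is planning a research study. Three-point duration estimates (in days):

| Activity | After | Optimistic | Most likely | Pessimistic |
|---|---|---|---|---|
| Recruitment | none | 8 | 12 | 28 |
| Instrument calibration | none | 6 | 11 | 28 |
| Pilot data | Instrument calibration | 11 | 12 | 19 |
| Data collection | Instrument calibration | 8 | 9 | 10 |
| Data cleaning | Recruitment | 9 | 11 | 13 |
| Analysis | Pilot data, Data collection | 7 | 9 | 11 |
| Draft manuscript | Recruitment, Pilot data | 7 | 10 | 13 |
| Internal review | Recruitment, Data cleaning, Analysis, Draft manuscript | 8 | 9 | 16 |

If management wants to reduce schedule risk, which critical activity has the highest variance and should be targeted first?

te_Recruitment = (8 + 4·12 + 28)/6 = 84/6 = 14; σ²_Recruitment = ((28−8)/6)² = 11.111
te_Instrument calibration = (6 + 4·11 + 28)/6 = 78/6 = 13; σ²_Instrument calibration = ((28−6)/6)² = 13.444
te_Pilot data = (11 + 4·12 + 19)/6 = 78/6 = 13; σ²_Pilot data = ((19−11)/6)² = 1.778
te_Data collection = (8 + 4·9 + 10)/6 = 54/6 = 9; σ²_Data collection = ((10−8)/6)² = 0.111
te_Data cleaning = (9 + 4·11 + 13)/6 = 66/6 = 11; σ²_Data cleaning = ((13−9)/6)² = 0.444
te_Analysis = (7 + 4·9 + 11)/6 = 54/6 = 9; σ²_Analysis = ((11−7)/6)² = 0.444
te_Draft manuscript = (7 + 4·10 + 13)/6 = 60/6 = 10; σ²_Draft manuscript = ((13−7)/6)² = 1.000
te_Internal review = (8 + 4·9 + 16)/6 = 60/6 = 10; σ²_Internal review = ((16−8)/6)² = 1.778

Forward pass:
ES_Recruitment = 0; EF_Recruitment = 14
ES_Instrument calibration = 0; EF_Instrument calibration = 13
ES_Pilot data = 13; EF_Pilot data = 13+13 = 26
ES_Data collection = 13; EF_Data collection = 13+9 = 22
ES_Data cleaning = 14; EF_Data cleaning = 14+11 = 25
ES_Analysis = max(EF_Pilot data=26, EF_Data collection=22) = 26; EF_Analysis = 26+9 = 35
ES_Draft manuscript = max(EF_Recruitment=14, EF_Pilot data=26) = 26; EF_Draft manuscript = 26+10 = 36
ES_Internal review = max(EF_Recruitment=14, EF_Data cleaning=25, EF_Analysis=35, EF_Draft manuscript=36) = 36; EF_Internal review = 36+10 = 46
Expected project duration μ = 46 days. Critical path: Instrument calibration → Pilot data → Draft manuscript → Internal review.

Variances on critical path: σ²_Instrument calibration=13.444, σ²_Pilot data=1.778, σ²_Draft manuscript=1.000, σ²_Internal review=1.778.
Largest is σ²_Instrument calibration = 13.444.

Instrument calibration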